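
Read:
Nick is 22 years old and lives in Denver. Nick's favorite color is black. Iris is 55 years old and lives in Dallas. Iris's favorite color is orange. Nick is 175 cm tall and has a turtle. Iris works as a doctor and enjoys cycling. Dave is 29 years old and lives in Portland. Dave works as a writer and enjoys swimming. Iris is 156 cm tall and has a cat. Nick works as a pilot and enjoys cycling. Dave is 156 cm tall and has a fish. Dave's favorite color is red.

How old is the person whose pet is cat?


Person with pet=cat is Iris, age 55

55


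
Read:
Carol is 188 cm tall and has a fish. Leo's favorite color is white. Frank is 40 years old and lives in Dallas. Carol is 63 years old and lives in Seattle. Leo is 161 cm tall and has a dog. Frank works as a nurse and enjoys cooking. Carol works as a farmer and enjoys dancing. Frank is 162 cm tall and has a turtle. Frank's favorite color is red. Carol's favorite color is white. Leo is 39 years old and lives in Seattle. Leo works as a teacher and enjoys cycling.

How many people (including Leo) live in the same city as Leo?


Leo lives in Seattle. Count = 2

2


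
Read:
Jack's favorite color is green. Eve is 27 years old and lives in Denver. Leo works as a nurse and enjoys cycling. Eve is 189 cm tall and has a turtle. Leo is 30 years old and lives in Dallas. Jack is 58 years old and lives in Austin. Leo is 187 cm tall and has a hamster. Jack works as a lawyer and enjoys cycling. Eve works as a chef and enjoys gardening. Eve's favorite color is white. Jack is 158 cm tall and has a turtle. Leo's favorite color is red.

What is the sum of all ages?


58+30+27 = 115

115


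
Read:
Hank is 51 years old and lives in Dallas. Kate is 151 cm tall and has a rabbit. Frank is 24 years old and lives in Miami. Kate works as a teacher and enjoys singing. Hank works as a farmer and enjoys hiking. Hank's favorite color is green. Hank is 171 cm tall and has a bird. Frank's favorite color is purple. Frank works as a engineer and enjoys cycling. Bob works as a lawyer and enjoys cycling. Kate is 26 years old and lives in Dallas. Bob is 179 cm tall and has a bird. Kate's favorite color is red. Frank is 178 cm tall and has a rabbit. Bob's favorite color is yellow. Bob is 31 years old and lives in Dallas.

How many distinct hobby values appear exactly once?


Unique hobby values: 2

2


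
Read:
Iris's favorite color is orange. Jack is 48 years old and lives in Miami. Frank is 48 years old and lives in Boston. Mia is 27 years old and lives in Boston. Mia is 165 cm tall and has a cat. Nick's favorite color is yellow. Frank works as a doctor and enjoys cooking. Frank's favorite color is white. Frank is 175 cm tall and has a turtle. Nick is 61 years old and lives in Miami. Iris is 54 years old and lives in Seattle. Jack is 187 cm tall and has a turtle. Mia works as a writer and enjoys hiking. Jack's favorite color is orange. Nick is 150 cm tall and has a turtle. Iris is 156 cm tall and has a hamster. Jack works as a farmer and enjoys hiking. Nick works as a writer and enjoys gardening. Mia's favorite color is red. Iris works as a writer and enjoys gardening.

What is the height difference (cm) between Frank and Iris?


|175 - 156| = 19

19


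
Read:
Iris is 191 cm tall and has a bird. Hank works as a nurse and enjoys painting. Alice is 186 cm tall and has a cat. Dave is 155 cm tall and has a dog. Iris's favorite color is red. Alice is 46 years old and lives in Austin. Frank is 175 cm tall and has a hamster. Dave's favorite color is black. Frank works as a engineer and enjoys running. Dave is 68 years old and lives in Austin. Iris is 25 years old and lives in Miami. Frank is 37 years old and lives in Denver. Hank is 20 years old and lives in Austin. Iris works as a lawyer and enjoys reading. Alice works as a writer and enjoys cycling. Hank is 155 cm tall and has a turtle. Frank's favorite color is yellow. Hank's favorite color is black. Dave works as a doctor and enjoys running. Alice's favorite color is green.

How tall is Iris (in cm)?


Iris is 191 cm tall

191


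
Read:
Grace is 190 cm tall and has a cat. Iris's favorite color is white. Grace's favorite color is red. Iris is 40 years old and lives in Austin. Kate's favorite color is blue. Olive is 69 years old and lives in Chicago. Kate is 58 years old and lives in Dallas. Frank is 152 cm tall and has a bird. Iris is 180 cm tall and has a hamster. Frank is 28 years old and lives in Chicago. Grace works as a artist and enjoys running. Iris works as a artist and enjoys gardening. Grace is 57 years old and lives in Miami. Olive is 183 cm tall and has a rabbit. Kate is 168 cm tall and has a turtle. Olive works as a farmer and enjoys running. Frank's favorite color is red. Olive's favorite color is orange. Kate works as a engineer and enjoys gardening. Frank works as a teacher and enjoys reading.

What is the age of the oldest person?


Oldest: Olive at 69

69


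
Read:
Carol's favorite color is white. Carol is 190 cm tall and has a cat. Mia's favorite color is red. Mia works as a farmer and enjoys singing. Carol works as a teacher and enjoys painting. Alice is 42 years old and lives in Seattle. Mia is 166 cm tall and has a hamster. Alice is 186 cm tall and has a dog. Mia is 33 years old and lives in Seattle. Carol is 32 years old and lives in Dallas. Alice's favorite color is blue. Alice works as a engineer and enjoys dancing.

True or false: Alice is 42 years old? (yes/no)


Alice is actually 42. yes

yes


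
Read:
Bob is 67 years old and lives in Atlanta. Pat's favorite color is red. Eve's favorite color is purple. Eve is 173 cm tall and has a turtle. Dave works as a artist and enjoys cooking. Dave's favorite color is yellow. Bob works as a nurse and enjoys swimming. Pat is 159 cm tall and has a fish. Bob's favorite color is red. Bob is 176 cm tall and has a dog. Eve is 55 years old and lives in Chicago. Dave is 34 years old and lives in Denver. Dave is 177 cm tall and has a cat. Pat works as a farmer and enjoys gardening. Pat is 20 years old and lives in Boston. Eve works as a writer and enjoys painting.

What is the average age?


Sum=176, n=4, avg=44

44


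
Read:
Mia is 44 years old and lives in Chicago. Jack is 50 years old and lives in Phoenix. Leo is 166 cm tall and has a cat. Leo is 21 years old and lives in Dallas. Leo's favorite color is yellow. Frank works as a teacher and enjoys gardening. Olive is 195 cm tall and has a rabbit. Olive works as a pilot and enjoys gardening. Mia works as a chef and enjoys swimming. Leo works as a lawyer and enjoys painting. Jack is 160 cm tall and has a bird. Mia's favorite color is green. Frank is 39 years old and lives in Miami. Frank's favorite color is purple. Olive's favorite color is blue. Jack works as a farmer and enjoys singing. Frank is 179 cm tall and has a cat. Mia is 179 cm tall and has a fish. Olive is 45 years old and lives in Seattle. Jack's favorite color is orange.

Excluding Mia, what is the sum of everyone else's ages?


Sum (excluding Mia): 155

155


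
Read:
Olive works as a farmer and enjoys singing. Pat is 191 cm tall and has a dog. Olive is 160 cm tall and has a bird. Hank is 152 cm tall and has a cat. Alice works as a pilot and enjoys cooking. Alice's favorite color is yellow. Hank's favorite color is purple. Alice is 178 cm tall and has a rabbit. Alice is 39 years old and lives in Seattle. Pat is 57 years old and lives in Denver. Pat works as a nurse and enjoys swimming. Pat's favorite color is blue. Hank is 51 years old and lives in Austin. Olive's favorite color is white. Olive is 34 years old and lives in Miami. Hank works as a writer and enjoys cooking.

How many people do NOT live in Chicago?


Not in Chicago: 4

4


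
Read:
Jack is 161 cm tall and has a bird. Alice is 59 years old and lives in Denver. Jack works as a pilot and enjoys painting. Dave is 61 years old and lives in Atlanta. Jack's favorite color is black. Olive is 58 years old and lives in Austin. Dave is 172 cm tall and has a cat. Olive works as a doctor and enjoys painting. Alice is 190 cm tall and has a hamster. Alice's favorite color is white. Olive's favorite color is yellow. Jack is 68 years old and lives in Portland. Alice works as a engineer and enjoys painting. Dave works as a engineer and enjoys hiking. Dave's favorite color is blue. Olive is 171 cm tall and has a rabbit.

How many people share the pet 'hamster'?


Count: 1

1


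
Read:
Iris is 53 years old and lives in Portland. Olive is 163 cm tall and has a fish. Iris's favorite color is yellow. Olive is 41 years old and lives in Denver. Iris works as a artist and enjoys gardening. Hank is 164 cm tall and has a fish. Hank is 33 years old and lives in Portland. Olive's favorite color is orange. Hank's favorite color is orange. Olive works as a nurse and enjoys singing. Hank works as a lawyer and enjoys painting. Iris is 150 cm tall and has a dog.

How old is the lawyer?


The lawyer is Hank, age 33

33


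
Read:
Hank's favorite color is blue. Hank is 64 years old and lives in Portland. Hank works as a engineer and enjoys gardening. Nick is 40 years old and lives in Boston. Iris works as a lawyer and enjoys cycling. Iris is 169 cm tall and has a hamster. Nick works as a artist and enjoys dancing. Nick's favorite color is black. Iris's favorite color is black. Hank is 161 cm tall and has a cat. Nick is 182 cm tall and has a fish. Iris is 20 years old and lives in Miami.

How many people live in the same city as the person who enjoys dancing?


Person with hobby dancing is Nick, city Boston. Count = 1

1


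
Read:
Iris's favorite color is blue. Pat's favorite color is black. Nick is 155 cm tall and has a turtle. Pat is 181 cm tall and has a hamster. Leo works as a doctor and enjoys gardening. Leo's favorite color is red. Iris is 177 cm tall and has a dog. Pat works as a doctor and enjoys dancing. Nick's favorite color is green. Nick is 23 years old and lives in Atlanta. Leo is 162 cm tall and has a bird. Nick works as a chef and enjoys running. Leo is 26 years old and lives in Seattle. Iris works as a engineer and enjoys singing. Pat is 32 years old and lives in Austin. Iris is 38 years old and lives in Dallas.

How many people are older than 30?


Filter: 2

2


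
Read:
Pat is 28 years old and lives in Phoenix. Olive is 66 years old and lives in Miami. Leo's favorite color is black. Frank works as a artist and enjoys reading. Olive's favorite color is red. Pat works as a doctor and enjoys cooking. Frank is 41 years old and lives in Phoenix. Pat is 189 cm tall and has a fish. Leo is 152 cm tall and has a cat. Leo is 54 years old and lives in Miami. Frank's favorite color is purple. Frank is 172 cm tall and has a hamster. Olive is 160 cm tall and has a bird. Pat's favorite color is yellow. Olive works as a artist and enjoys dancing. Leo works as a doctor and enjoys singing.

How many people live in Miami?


Count in Miami: 2

2


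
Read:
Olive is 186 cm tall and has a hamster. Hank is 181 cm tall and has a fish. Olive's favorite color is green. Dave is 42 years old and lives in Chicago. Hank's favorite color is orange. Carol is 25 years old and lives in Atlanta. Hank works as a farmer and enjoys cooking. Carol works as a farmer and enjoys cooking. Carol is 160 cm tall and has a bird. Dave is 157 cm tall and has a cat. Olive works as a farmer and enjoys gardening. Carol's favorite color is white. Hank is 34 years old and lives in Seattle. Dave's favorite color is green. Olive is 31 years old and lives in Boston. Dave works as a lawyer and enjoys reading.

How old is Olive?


Olive is 31 years old

31


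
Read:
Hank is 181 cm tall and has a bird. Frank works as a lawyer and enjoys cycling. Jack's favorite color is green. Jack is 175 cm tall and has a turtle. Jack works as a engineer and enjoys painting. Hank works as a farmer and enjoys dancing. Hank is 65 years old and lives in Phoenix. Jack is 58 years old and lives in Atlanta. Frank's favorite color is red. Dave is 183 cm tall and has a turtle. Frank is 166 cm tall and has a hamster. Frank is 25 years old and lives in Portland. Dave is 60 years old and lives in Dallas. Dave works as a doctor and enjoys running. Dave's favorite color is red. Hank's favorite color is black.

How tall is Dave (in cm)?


Dave is 183 cm tall

183


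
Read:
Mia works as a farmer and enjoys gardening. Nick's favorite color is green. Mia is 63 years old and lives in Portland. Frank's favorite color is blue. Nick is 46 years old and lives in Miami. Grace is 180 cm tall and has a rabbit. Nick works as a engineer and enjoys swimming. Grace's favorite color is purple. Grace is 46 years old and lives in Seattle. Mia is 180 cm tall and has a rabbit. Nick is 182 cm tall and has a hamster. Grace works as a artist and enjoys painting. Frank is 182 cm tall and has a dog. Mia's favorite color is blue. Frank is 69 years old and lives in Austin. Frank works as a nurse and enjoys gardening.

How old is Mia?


Mia is 63 years old

63


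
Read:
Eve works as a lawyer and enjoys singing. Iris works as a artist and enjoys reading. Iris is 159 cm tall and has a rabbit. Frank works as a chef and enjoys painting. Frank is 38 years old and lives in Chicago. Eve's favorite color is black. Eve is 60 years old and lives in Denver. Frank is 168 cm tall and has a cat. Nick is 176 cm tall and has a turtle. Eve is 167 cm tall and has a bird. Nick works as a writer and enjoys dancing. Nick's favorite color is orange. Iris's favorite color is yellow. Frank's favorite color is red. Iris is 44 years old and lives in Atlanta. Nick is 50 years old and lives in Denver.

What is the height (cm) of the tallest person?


Tallest: Nick at 176 cm

176


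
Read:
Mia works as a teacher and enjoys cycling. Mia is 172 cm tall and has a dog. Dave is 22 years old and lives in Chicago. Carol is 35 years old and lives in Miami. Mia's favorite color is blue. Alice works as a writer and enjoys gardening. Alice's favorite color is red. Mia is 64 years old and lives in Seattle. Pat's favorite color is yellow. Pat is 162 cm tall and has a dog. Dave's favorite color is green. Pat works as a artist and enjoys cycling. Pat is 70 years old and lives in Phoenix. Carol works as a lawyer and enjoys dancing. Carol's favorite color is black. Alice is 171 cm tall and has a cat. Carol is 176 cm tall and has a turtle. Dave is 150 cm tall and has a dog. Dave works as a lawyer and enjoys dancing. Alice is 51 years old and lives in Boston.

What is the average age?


Sum=242, n=5, avg=48.4

48.4


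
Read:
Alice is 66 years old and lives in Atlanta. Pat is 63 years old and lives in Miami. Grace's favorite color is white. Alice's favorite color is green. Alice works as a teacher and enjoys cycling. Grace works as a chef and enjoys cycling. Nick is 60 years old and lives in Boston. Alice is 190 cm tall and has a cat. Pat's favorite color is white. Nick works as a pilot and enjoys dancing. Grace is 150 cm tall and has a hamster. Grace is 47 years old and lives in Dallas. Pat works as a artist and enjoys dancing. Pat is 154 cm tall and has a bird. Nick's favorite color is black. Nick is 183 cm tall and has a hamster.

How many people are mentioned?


People: Grace, Pat, Nick, Alice. Count = 4

4


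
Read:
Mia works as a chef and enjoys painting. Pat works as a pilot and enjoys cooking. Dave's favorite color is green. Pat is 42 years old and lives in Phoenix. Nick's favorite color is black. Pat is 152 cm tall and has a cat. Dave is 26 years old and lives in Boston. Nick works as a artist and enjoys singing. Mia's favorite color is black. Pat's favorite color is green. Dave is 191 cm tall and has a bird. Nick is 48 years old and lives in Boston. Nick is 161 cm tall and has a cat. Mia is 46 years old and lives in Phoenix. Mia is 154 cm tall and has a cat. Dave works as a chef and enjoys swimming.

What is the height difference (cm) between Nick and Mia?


|161 - 154| = 7

7


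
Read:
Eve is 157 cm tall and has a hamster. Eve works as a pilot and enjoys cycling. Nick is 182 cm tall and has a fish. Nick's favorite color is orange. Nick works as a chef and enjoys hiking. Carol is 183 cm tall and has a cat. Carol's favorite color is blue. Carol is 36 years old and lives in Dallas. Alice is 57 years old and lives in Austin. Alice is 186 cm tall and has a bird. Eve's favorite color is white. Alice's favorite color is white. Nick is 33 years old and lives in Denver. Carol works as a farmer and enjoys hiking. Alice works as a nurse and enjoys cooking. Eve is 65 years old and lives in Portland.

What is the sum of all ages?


36+57+33+65 = 191

191


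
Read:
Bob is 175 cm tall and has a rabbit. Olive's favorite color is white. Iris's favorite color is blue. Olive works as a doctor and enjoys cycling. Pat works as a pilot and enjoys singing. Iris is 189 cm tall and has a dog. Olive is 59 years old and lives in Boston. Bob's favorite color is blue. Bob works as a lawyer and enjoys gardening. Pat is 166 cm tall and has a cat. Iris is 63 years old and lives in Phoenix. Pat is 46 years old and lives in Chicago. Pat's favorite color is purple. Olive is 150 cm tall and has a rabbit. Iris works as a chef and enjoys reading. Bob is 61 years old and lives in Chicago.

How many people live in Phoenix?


Count in Phoenix: 1

1


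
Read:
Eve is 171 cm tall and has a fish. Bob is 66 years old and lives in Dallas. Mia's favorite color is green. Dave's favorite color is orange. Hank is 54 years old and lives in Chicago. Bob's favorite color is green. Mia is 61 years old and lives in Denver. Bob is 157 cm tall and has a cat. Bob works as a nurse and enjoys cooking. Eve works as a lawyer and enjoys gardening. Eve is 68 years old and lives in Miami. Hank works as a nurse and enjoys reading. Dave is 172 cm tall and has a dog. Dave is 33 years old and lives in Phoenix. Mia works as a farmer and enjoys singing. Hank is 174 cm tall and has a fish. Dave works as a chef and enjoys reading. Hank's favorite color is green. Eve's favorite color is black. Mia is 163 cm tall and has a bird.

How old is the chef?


The chef is Dave, age 33

33


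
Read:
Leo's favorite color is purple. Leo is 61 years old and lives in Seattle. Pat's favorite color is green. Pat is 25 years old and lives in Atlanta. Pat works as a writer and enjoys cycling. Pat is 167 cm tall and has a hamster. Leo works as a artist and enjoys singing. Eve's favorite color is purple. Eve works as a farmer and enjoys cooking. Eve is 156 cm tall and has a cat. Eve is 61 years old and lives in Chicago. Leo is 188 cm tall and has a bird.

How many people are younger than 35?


Filter: 1

1


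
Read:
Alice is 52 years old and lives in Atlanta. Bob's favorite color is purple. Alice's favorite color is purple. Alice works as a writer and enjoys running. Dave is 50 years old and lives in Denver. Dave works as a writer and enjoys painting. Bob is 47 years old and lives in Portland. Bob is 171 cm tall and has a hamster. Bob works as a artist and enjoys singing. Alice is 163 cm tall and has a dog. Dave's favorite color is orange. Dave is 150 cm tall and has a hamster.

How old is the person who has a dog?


Person with dog is Alice, age 52

52


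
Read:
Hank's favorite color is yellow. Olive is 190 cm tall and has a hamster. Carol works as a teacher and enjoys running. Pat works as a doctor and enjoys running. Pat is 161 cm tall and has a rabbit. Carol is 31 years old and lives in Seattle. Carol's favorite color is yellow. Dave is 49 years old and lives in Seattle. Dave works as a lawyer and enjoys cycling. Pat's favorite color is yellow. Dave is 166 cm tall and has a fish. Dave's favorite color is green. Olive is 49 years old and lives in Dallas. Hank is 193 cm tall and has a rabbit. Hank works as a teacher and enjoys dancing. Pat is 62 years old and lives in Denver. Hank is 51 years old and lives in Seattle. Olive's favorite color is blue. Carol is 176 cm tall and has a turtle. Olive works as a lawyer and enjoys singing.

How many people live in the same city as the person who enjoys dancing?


Person with hobby dancing is Hank, city Seattle. Count = 3

3


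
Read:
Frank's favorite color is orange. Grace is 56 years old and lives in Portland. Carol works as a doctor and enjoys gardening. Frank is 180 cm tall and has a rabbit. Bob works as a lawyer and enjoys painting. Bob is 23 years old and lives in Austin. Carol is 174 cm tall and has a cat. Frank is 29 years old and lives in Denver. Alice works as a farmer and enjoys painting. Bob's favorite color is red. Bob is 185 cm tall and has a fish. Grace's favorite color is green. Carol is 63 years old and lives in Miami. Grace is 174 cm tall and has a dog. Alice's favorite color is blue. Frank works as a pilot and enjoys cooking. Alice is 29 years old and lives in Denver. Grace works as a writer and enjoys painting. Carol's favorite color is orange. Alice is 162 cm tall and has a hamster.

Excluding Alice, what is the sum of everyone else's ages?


Sum (excluding Alice): 171

171


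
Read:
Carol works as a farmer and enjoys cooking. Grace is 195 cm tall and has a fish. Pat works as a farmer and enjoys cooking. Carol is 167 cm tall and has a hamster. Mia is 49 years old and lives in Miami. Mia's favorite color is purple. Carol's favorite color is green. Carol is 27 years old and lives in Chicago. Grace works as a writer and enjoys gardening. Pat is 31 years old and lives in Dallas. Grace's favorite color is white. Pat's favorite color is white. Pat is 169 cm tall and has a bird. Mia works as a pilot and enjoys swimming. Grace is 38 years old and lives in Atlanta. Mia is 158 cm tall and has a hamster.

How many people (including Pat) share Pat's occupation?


Pat is a farmer. Count = 2

2


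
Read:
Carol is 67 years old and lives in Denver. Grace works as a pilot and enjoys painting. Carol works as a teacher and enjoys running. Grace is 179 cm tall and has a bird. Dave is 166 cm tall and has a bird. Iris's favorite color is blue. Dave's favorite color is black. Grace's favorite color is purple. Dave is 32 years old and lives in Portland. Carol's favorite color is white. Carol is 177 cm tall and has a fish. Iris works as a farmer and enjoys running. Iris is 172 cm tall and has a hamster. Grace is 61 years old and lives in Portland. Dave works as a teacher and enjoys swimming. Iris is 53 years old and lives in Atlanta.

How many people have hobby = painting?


Count: 1

1


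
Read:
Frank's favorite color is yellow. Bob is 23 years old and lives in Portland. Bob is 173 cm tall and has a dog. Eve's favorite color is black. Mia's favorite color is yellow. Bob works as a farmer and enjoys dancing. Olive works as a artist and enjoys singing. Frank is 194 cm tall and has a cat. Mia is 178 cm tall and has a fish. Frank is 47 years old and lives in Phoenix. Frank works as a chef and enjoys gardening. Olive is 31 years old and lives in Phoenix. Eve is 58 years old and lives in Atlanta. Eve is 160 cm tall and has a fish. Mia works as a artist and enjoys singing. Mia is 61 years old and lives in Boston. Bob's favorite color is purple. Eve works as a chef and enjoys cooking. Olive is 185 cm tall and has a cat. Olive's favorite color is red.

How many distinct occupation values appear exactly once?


Unique occupation values: 1

1


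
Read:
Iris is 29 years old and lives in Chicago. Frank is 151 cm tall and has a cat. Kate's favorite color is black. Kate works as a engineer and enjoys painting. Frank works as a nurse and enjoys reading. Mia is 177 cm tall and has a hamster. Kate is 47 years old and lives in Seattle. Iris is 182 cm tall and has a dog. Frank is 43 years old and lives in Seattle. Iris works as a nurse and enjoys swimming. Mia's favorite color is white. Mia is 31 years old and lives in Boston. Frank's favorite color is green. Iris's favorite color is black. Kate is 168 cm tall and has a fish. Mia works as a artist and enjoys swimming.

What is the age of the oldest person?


Oldest: Kate at 47

47


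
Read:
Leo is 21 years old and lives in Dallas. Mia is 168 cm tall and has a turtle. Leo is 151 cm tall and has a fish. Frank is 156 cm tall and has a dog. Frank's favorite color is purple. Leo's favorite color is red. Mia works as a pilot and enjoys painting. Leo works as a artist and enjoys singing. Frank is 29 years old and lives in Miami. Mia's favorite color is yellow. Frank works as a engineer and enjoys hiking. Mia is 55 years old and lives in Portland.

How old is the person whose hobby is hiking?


Person with hobby=hiking is Frank, age 29

29


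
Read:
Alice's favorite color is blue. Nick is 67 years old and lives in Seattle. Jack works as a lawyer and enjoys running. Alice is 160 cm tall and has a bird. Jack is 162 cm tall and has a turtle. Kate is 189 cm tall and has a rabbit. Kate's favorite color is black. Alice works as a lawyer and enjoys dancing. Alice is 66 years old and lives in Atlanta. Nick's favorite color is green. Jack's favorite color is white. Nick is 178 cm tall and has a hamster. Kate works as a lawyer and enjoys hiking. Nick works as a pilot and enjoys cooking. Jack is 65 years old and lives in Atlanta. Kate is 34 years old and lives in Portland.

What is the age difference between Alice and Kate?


|66 - 34| = 32

32


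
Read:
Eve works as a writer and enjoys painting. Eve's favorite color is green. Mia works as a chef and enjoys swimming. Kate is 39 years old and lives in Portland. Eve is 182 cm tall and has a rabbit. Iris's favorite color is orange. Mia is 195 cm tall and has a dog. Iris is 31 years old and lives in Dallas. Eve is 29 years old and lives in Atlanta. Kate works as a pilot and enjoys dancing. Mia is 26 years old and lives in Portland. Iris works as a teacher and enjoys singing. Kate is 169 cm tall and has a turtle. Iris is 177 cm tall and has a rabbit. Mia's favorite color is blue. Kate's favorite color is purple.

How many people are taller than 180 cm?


Taller than 180: 2

2


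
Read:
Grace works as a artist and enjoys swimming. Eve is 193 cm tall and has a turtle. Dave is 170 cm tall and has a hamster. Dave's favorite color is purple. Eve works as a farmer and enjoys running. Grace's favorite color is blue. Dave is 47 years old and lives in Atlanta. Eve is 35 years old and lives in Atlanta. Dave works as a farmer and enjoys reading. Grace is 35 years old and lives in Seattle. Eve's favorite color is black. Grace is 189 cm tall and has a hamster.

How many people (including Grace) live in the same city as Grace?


Grace lives in Seattle. Count = 1

1


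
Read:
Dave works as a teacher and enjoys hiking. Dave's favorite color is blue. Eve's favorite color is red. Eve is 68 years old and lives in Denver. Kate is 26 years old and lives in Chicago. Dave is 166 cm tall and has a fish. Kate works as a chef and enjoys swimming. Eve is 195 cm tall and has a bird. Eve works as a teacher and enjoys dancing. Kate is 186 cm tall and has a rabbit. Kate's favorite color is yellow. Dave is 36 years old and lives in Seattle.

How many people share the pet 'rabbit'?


Count: 1

1


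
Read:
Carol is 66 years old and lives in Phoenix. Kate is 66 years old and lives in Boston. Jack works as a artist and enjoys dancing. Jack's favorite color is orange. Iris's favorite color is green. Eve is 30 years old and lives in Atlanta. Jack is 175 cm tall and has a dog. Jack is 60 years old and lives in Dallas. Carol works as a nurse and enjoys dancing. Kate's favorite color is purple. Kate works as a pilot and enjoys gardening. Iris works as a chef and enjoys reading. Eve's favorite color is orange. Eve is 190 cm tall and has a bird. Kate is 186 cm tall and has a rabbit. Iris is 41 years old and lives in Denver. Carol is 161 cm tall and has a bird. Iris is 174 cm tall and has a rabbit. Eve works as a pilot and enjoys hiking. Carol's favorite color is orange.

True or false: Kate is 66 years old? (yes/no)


Kate is actually 66. yes

yes


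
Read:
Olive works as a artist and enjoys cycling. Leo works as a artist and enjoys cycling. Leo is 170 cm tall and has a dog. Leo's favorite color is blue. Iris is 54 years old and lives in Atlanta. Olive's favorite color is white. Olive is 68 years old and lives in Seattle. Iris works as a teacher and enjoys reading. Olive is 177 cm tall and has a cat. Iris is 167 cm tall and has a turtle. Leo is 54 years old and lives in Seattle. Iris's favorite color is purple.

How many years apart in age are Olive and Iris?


68 vs 54, diff = 14

14


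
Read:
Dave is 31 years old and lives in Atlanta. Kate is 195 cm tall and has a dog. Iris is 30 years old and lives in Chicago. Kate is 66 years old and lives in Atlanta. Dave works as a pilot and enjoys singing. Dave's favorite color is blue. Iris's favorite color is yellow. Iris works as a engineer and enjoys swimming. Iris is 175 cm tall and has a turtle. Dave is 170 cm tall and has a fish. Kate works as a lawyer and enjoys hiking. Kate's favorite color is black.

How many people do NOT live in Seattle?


Not in Seattle: 3

3


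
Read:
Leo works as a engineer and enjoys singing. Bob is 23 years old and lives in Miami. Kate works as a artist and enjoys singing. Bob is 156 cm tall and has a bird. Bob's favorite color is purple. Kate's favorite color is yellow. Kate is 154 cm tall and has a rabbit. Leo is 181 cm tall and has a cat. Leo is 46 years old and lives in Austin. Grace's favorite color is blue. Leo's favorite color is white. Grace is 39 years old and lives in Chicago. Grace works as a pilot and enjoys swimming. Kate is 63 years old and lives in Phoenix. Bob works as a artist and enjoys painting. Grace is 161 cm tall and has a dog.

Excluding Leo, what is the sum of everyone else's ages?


Sum (excluding Leo): 125

125


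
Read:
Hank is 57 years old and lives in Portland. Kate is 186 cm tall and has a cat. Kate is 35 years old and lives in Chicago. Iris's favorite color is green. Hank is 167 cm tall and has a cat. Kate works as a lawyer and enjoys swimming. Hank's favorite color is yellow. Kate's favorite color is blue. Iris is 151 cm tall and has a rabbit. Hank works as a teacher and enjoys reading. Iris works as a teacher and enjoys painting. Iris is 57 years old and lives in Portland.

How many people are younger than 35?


Filter: 0

0


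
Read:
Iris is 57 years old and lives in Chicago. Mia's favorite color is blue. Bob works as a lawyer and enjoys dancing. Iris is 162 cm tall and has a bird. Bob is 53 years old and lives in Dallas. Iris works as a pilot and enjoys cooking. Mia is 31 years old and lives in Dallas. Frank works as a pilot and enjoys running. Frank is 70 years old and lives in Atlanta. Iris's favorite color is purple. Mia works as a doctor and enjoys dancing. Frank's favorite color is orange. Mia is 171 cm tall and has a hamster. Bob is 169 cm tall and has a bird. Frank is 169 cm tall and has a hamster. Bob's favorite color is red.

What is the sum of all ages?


57+31+70+53 = 211

211


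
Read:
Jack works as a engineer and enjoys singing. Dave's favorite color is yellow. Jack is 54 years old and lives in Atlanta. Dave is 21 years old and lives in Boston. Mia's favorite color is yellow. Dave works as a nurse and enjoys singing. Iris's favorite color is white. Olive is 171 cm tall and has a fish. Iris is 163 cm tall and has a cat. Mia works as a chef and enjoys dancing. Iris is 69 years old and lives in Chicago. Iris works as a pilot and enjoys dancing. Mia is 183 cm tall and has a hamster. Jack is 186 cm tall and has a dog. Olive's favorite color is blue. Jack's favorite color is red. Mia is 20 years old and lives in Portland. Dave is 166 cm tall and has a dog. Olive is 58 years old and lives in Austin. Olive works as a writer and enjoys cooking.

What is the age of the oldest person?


Oldest: Iris at 69

69


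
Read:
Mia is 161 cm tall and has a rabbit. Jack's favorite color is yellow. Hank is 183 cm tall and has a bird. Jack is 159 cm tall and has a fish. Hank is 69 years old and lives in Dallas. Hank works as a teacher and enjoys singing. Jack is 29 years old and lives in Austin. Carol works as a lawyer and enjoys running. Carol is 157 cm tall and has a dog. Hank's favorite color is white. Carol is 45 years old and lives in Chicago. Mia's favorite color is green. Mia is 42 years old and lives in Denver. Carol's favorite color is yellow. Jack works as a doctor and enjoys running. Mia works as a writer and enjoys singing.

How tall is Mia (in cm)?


Mia is 161 cm tall

161


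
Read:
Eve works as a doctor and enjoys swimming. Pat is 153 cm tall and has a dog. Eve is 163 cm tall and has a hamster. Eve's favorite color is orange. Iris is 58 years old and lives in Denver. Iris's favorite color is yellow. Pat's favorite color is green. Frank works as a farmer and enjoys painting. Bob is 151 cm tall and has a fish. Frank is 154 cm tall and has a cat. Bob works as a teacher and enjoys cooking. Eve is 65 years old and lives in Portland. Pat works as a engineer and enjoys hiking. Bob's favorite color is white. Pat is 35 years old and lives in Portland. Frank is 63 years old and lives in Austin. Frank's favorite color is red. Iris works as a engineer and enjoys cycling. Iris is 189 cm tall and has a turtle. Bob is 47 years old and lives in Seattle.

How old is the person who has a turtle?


Person with turtle is Iris, age 58

58


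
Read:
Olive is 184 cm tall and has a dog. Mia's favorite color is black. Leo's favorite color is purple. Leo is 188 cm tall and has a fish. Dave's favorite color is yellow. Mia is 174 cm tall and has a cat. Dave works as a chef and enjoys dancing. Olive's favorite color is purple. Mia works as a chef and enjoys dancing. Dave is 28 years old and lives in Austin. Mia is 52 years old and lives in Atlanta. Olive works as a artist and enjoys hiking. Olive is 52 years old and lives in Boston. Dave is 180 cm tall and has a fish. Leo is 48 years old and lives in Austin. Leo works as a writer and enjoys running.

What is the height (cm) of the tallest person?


Tallest: Leo at 188 cm

188


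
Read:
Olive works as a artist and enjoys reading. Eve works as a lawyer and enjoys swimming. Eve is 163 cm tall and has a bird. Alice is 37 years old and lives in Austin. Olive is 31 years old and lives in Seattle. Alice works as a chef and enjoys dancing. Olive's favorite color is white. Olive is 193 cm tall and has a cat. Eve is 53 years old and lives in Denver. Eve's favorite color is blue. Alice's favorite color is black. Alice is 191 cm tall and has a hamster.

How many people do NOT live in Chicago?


Not in Chicago: 3

3


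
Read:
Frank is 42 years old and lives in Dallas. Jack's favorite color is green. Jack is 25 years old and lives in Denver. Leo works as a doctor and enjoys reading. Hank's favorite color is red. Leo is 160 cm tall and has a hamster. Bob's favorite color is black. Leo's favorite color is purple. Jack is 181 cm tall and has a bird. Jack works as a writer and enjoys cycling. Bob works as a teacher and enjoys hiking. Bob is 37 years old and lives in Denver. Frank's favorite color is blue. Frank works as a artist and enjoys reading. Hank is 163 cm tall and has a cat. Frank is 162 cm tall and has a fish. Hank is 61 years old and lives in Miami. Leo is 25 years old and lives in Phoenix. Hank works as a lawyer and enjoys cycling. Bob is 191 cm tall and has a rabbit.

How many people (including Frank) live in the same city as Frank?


Frank lives in Dallas. Count = 1

1


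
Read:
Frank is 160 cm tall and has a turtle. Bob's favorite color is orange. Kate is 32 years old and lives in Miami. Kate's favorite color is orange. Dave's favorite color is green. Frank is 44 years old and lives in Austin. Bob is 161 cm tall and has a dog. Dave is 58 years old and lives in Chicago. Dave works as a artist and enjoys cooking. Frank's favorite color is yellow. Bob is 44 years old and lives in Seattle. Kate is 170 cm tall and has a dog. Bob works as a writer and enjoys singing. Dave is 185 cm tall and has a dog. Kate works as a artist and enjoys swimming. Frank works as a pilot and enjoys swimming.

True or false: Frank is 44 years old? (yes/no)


Frank is actually 44. yes

yes


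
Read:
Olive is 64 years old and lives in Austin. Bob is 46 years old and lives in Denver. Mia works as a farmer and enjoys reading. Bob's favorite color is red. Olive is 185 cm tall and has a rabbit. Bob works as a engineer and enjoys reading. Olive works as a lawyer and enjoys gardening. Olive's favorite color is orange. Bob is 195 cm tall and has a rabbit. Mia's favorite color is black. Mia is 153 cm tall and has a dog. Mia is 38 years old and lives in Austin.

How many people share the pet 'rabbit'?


Count: 2

2


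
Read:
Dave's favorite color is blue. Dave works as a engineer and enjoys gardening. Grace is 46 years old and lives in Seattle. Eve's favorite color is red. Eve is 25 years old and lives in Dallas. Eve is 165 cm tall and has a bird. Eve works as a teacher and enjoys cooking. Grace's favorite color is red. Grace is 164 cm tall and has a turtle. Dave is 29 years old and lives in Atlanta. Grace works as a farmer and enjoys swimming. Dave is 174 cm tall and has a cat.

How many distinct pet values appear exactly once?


Unique pet values: 3

3


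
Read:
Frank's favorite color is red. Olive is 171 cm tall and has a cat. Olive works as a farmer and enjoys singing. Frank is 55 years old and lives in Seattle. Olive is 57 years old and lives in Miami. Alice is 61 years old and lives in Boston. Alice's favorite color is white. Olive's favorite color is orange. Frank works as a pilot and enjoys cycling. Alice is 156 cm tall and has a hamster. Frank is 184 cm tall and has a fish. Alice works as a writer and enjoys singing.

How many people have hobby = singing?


Count: 2

2


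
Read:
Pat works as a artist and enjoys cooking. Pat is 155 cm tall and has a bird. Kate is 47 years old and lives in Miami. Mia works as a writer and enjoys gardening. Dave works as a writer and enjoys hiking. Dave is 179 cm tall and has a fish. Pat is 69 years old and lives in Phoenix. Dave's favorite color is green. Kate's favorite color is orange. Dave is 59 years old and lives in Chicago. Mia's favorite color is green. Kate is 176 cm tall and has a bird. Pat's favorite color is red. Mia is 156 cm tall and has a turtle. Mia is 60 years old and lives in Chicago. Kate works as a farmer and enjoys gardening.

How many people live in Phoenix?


Count in Phoenix: 1

1


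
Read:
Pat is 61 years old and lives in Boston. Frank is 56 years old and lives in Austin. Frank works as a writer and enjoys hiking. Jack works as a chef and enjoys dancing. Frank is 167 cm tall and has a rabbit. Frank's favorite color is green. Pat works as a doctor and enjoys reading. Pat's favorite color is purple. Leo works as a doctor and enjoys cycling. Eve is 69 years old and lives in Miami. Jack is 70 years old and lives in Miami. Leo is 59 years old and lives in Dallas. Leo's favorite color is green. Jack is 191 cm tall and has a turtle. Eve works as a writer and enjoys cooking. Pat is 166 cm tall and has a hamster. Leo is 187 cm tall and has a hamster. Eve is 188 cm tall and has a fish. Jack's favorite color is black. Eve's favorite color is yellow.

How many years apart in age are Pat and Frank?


61 vs 56, diff = 5

5


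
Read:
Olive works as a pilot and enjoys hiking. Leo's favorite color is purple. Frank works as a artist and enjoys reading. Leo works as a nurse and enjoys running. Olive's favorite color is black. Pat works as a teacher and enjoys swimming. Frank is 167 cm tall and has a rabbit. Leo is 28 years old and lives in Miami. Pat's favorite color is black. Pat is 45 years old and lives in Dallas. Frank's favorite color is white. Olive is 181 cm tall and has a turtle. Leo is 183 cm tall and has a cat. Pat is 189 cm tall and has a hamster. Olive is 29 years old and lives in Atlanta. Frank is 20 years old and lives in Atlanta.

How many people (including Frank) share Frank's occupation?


Frank is a artist. Count = 1

1


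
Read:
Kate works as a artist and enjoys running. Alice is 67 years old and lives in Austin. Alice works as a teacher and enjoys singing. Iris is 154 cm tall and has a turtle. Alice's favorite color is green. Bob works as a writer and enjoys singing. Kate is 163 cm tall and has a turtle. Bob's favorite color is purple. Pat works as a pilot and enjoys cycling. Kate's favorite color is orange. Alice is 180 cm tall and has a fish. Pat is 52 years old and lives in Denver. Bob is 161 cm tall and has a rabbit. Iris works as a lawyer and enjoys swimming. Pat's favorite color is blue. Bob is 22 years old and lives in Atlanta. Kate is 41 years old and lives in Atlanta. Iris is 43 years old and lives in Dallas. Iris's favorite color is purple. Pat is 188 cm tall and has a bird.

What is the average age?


Sum=225, n=5, avg=45

45
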